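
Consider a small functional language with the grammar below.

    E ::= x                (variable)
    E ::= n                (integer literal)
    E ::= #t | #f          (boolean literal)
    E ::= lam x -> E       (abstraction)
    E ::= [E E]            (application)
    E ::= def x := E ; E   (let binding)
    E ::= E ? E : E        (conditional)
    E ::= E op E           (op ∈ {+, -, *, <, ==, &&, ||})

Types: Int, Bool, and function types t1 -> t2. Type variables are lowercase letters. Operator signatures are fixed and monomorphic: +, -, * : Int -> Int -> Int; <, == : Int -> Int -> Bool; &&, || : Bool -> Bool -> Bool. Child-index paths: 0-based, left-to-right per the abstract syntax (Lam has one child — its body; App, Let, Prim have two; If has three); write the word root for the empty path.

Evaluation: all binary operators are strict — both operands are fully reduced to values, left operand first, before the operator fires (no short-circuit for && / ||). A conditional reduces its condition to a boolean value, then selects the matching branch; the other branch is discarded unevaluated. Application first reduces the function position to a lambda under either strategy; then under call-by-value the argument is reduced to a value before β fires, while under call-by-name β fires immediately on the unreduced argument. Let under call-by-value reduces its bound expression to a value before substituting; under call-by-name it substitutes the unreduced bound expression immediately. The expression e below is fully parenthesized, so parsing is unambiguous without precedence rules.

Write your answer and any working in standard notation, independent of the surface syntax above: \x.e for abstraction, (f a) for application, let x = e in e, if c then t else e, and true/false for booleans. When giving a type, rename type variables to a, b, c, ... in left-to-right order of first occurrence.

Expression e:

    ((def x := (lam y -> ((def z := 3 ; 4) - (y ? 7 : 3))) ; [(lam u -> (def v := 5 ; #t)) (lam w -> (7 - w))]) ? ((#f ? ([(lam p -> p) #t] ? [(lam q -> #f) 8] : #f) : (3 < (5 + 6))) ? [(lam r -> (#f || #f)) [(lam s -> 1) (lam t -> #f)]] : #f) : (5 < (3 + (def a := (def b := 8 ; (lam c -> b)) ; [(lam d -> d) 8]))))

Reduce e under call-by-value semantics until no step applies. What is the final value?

Answer: false

Working:
step 0: (if (let x = (\y.((let z = 3 in 4) - (if y then 7 else 3))) in ((\u.(let v = 5 in true)) (\w.(7 - w)))) then (if (if false then (if ((\p.p) true) then ((\q.false) 8) else false) else (3 < (5 + 6))) then ((\r.(false || false)) ((\s.1) (\t.false))) else false) else (5 < (3 + (let a = (let b = 8 in (\c.b)) in ((\d.d) 8)))))
step 1: [let@0] (if ((\u.(let v = 5 in true)) (\w.(7 - w))) then (if (if false then (if ((\p.p) true) then ((\q.false) 8) else false) else (3 < (5 + 6))) then ((\r.(false || false)) ((\s.1) (\t.false))) else false) else (5 < (3 + (let a = (let b = 8 in (\c.b)) in ((\d.d) 8)))))
step 2: [beta@0] (if (let v = 5 in true) then (if (if false then (if ((\p.p) true) then ((\q.false) 8) else false) else (3 < (5 + 6))) then ((\r.(false || false)) ((\s.1) (\t.false))) else false) else (5 < (3 + (let a = (let b = 8 in (\c.b)) in ((\d.d) 8)))))
step 3: [let@0] (if true then (if (if false then (if ((\p.p) true) then ((\q.false) 8) else false) else (3 < (5 + 6))) then ((\r.(false || false)) ((\s.1) (\t.false))) else false) else (5 < (3 + (let a = (let b = 8 in (\c.b)) in ((\d.d) 8)))))
step 4: [if@root] (if (if false then (if ((\p.p) true) then ((\q.false) 8) else false) else (3 < (5 + 6))) then ((\r.(false || false)) ((\s.1) (\t.false))) else false)
step 5: [if@0] (if (3 < (5 + 6)) then ((\r.(false || false)) ((\s.1) (\t.false))) else false)
step 6: [delta@0.1] (if (3 < 11) then ((\r.(false || false)) ((\s.1) (\t.false))) else false)
step 7: [delta@0] (if true then ((\r.(false || false)) ((\s.1) (\t.false))) else false)
step 8: [if@root] ((\r.(false || false)) ((\s.1) (\t.false)))
step 9: [beta@1] ((\r.(false || false)) 1)
step 10: [beta@root] (false || false)
step 11: [delta@root] false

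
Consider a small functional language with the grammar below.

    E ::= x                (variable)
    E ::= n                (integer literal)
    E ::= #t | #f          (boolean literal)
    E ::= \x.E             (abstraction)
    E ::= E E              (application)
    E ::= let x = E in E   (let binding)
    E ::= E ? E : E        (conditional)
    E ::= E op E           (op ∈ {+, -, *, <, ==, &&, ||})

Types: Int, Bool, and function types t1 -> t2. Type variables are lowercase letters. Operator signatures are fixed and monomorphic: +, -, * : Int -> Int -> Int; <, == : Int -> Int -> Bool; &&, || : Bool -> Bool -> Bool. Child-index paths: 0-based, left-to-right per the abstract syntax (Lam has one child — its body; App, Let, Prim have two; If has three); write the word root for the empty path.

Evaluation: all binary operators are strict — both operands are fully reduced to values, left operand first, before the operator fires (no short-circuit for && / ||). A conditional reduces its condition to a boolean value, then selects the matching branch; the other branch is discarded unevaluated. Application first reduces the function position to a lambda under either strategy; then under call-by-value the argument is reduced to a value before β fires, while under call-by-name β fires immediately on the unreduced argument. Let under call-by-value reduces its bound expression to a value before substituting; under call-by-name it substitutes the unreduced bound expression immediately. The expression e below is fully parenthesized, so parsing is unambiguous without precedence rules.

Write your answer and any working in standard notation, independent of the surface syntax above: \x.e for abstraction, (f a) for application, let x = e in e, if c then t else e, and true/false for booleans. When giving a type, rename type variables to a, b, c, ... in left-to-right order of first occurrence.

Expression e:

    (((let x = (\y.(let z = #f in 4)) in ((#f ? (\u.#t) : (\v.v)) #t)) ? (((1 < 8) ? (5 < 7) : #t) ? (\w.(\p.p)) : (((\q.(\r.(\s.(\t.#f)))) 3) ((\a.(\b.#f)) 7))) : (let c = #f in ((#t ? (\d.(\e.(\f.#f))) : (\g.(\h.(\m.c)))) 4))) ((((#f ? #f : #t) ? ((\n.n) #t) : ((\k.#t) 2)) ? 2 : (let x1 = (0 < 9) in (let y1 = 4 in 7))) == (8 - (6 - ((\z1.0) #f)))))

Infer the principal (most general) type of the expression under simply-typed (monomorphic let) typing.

Derivation:
let z : Bool
\y._ : a -> Int
let x : a -> Int
  unify Bool ~ Bool
\u._ : b -> Bool
v : c
\v._ : c -> c
  unify b -> Bool ~ c -> c
  unify b ~ c
  unify Bool ~ c
  unify Bool -> Bool ~ Bool -> d
  unify Bool ~ Bool
  unify Bool ~ d
_ _ : Bool
  unify Bool ~ Bool
  unify Int ~ Int
  unify Int ~ Int
  unify Bool ~ Bool
  unify Int ~ Int
  unify Int ~ Int
  unify Bool ~ Bool
  unify Bool ~ Bool
p : f
\p._ : f -> f
\w._ : e -> f -> f
\t._ : j -> Bool
\s._ : i -> j -> Bool
\r._ : h -> i -> j -> Bool
\q._ : g -> h -> i -> j -> Bool
  unify g -> h -> i -> j -> Bool ~ Int -> k
  unify g ~ Int
  unify h -> i -> j -> Bool ~ k
_ _ : h -> i -> j -> Bool
\b._ : m -> Bool
\a._ : l -> m -> Bool
  unify l -> m -> Bool ~ Int -> n
  unify l ~ Int
  unify m -> Bool ~ n
_ _ : m -> Bool
  unify h -> i -> j -> Bool ~ (m -> Bool) -> o
  unify h ~ m -> Bool
  unify i -> j -> Bool ~ o
_ _ : i -> j -> Bool
  unify e -> f -> f ~ i -> j -> Bool
  unify e ~ i
  unify f -> f ~ j -> Bool
  unify f ~ j
  unify j ~ Bool
let c : Bool
  unify Bool ~ Bool
\f._ : r -> Bool
\e._ : q -> r -> Bool
\d._ : p -> q -> r -> Bool
c : Bool
\m._ : u -> Bool
\h._ : t -> u -> Bool
\g._ : s -> t -> u -> Bool
  unify p -> q -> r -> Bool ~ s -> t -> u -> Bool
  unify p ~ s
  unify q -> r -> Bool ~ t -> u -> Bool
  unify q ~ t
  unify r -> Bool ~ u -> Bool
  unify r ~ u
  unify Bool ~ Bool
  unify s -> t -> u -> Bool ~ Int -> v
  unify s ~ Int
  unify t -> u -> Bool ~ v
_ _ : t -> u -> Bool
  unify i -> Bool -> Bool ~ t -> u -> Bool
  unify i ~ t
  unify Bool -> Bool ~ u -> Bool
  unify Bool ~ u
  unify Bool ~ Bool
  unify Bool ~ Bool
  unify Bool ~ Bool
  unify Bool ~ Bool
n : w
\n._ : w -> w
  unify w -> w ~ Bool -> x
  unify w ~ Bool
  unify Bool ~ x
_ _ : Bool
\k._ : y -> Bool
  unify y -> Bool ~ Int -> z
  unify y ~ Int
  unify Bool ~ z
_ _ : Bool
  unify Bool ~ Bool
  unify Bool ~ Bool
  unify Int ~ Int
  unify Int ~ Int
let x1 : Bool
let y1 : Int
  unify Int ~ Int
  unify Int ~ Int
  unify Int ~ Int
  unify Int ~ Int
\z1._ : t26 -> Int
  unify t26 -> Int ~ Bool -> t27
  unify t26 ~ Bool
  unify Int ~ t27
_ _ : Int
  unify Int ~ Int
  unify Int ~ Int
  unify Int ~ Int
  unify t -> Bool -> Bool ~ Bool -> t28
  unify t ~ Bool
  unify Bool -> Bool ~ t28
_ _ : Bool -> Bool

Answer: Bool -> Bool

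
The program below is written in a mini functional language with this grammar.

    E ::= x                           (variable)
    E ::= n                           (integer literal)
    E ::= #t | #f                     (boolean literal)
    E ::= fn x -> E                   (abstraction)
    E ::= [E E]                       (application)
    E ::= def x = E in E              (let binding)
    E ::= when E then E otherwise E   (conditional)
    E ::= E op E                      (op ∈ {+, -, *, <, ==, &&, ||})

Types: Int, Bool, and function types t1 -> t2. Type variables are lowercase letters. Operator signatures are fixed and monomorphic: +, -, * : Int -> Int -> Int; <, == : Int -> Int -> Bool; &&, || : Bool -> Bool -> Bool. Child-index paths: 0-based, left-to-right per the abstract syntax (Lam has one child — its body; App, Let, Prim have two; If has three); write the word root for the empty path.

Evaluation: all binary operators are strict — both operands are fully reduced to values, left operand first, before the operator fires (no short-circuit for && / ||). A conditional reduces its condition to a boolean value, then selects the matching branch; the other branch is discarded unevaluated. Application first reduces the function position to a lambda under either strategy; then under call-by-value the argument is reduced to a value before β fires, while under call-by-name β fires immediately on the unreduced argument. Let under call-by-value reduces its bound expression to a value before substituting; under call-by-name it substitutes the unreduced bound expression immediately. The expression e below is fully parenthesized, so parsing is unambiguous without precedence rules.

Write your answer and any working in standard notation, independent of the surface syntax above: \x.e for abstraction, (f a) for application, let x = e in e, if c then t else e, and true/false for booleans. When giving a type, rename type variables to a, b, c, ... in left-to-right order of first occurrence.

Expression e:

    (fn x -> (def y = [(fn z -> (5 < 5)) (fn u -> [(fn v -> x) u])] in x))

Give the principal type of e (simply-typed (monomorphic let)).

Derivation:
  unify Int ~ Int
  unify Int ~ Int
\z._ : b -> Bool
x : a
\v._ : d -> a
u : c
  unify d -> a ~ c -> e
  unify d ~ c
  unify a ~ e
_ _ : e
\u._ : c -> e
  unify b -> Bool ~ (c -> e) -> f
  unify b ~ c -> e
  unify Bool ~ f
_ _ : Bool
let y : Bool
x : e
\x._ : e -> e

Answer: a -> a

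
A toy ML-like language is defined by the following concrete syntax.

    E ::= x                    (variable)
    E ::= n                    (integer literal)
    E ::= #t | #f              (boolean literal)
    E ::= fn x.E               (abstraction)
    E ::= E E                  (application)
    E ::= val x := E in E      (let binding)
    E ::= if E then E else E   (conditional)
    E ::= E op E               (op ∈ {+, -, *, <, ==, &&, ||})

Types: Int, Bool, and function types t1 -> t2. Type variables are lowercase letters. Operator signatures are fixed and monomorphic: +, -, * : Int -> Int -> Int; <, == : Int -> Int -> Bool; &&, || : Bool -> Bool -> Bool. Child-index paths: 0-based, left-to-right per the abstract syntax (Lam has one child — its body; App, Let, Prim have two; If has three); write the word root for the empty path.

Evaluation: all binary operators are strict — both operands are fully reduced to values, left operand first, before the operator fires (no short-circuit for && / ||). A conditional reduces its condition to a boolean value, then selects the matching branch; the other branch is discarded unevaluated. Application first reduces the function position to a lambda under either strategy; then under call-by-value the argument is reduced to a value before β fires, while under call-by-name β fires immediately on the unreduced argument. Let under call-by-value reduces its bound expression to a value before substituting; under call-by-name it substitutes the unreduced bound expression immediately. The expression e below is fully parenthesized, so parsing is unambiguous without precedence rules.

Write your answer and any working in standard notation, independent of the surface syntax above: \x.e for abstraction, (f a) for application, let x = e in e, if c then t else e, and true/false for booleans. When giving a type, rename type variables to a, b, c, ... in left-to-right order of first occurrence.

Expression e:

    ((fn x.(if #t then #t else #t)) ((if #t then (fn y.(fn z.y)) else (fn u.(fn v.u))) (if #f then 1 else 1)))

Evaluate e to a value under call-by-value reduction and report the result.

Answer: true

Trace:
step 0: ((\x.(if true then true else true)) ((if true then (\y.(\z.y)) else (\u.(\v.u))) (if false then 1 else 1)))
step 1: [if@1.0] ((\x.(if true then true else true)) ((\y.(\z.y)) (if false then 1 else 1)))
step 2: [if@1.1] ((\x.(if true then true else true)) ((\y.(\z.y)) 1))
step 3: [beta@1] ((\x.(if true then true else true)) (\z.1))
step 4: [beta@root] (if true then true else true)
step 5: [if@root] true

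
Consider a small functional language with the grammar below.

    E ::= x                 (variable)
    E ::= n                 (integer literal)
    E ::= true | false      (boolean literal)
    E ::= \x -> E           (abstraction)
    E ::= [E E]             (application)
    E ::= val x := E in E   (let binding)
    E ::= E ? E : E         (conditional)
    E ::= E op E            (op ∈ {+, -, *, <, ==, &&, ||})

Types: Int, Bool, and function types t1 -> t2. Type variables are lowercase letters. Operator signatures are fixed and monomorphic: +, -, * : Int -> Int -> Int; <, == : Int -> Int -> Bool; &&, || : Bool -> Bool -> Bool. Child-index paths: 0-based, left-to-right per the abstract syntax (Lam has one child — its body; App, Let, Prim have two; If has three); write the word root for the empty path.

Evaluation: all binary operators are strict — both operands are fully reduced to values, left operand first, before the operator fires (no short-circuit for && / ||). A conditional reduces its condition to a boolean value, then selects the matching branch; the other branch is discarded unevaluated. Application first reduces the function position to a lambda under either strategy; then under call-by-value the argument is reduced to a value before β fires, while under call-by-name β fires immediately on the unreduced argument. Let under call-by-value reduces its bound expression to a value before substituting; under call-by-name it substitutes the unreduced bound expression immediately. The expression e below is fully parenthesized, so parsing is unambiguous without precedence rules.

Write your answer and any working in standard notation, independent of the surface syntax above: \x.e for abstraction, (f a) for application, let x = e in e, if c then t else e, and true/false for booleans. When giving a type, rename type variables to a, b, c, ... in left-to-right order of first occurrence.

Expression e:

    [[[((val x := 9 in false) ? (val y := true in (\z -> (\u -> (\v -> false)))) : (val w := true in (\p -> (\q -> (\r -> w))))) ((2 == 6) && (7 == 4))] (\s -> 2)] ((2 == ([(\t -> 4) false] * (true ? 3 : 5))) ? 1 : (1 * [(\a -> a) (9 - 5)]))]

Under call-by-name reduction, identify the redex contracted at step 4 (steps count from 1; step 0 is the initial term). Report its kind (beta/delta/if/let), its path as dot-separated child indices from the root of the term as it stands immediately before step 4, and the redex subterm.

Answer: beta at 0.0 : ((\p.(\q.(\r.true))) ((2 == 6) && (7 == 4)))

Derivation:
step 0: ((((if (let x = 9 in false) then (let y = true in (\z.(\u.(\v.false)))) else (let w = true in (\p.(\q.(\r.w))))) ((2 == 6) && (7 == 4))) (\s.2)) (if (2 == (((\t.4) false) * (if true then 3 else 5))) then 1 else (1 * ((\a.a) (9 - 5)))))
step 1: [let@0.0.0.0] ((((if false then (let y = true in (\z.(\u.(\v.false)))) else (let w = true in (\p.(\q.(\r.w))))) ((2 == 6) && (7 == 4))) (\s.2)) (if (2 == (((\t.4) false) * (if true then 3 else 5))) then 1 else (1 * ((\a.a) (9 - 5)))))
step 2: [if@0.0.0] ((((let w = true in (\p.(\q.(\r.w)))) ((2 == 6) && (7 == 4))) (\s.2)) (if (2 == (((\t.4) false) * (if true then 3 else 5))) then 1 else (1 * ((\a.a) (9 - 5)))))
step 3: [let@0.0.0] ((((\p.(\q.(\r.true))) ((2 == 6) && (7 == 4))) (\s.2)) (if (2 == (((\t.4) false) * (if true then 3 else 5))) then 1 else (1 * ((\a.a) (9 - 5)))))
step 4: [beta@0.0] (((\q.(\r.true)) (\s.2)) (if (2 == (((\t.4) false) * (if true then 3 else 5))) then 1 else (1 * ((\a.a) (9 - 5)))))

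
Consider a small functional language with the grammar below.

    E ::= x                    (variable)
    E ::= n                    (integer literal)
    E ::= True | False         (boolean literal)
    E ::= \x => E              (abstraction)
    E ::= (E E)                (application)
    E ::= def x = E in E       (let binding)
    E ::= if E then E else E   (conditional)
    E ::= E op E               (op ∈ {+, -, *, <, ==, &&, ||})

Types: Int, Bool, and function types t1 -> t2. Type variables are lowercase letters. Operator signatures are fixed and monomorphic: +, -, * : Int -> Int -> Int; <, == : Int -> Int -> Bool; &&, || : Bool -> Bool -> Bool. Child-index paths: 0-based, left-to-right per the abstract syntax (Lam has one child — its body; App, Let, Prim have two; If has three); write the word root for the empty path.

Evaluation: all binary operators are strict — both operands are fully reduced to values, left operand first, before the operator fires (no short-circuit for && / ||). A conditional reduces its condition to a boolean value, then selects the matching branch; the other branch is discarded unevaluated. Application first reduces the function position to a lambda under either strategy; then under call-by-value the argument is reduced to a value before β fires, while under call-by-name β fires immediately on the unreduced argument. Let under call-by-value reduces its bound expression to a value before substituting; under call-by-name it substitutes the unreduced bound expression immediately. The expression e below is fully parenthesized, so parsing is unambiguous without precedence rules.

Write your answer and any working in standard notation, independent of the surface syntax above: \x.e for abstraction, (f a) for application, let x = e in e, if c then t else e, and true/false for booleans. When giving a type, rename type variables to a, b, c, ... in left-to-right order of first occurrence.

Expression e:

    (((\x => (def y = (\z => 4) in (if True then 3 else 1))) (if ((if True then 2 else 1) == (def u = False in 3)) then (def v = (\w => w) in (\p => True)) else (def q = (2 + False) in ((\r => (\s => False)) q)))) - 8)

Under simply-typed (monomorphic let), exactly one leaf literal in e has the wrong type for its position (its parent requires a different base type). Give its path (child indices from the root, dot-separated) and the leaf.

Answer: 0.1.2.0.1 : false

Trace:
\z._ : b -> Int
let y : b -> Int
  unify Bool ~ Bool
  unify Int ~ Int
\x._ : a -> Int
  unify Bool ~ Bool
  unify Int ~ Int
  unify Int ~ Int
let u : Bool
  unify Int ~ Int
  unify Bool ~ Bool
w : c
\w._ : c -> c
let v : c -> c
\p._ : d -> Bool
  unify Int ~ Int
  unify Bool ~ Int
  FAIL: mismatch Bool ~ Int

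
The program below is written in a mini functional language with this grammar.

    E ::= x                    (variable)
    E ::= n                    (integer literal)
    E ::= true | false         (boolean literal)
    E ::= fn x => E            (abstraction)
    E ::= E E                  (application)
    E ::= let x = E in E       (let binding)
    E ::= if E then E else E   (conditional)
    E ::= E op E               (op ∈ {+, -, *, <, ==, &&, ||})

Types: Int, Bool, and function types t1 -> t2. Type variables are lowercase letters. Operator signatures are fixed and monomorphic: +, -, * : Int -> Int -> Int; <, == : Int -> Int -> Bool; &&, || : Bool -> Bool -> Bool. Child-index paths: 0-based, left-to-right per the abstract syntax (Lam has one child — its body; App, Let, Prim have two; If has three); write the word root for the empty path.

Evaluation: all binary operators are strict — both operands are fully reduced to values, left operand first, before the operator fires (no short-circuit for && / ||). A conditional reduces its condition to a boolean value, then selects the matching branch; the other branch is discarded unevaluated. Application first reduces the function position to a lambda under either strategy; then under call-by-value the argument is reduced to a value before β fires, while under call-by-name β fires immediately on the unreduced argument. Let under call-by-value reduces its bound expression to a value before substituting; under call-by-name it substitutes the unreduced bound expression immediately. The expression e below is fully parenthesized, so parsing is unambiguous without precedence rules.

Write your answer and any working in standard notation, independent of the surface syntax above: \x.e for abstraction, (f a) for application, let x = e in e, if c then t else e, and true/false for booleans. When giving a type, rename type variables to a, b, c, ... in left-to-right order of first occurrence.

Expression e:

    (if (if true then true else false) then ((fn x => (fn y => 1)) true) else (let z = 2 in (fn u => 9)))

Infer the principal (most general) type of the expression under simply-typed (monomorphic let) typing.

Answer: a -> Int

Trace:
  unify Bool ~ Bool
  unify Bool ~ Bool
  unify Bool ~ Bool
\y._ : b -> Int
\x._ : a -> b -> Int
  unify a -> b -> Int ~ Bool -> c
  unify a ~ Bool
  unify b -> Int ~ c
_ _ : b -> Int
let z : Int
\u._ : d -> Int
  unify b -> Int ~ d -> Int
  unify b ~ d
  unify Int ~ Int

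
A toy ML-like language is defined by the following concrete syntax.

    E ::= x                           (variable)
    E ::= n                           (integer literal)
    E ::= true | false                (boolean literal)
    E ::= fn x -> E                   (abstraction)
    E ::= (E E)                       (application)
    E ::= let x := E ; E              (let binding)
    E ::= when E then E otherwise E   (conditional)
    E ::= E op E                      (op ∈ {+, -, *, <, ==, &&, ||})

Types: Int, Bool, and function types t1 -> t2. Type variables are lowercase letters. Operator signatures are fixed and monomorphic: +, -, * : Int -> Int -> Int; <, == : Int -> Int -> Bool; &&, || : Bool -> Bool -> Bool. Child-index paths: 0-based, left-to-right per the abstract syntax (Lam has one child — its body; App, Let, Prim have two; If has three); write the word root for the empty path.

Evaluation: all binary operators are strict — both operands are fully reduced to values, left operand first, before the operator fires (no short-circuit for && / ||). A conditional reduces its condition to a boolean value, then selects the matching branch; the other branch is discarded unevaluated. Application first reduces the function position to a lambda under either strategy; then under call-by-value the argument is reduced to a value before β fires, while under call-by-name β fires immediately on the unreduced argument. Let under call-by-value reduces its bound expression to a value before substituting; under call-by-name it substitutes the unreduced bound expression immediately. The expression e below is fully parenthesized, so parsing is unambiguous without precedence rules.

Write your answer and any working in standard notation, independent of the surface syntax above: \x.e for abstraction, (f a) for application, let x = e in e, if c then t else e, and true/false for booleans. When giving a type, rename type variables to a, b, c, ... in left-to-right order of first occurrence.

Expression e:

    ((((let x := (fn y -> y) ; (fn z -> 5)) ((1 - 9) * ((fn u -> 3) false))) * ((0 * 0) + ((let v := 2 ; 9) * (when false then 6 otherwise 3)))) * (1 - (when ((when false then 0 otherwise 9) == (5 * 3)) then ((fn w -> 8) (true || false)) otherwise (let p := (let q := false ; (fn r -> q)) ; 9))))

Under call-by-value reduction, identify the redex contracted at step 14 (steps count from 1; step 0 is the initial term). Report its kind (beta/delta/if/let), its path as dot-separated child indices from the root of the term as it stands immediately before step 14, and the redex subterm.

Answer: delta at 1.1.0 : (9 == 15)

Trace:
step 0: ((((let x = (\y.y) in (\z.5)) ((1 - 9) * ((\u.3) false))) * ((0 * 0) + ((let v = 2 in 9) * (if false then 6 else 3)))) * (1 - (if ((if false then 0 else 9) == (5 * 3)) then ((\w.8) (true || false)) else (let p = (let q = false in (\r.q)) in 9))))
step 1: [let@0.0.0] ((((\z.5) ((1 - 9) * ((\u.3) false))) * ((0 * 0) + ((let v = 2 in 9) * (if false then 6 else 3)))) * (1 - (if ((if false then 0 else 9) == (5 * 3)) then ((\w.8) (true || false)) else (let p = (let q = false in (\r.q)) in 9))))
step 2: [delta@0.0.1.0] ((((\z.5) (-8 * ((\u.3) false))) * ((0 * 0) + ((let v = 2 in 9) * (if false then 6 else 3)))) * (1 - (if ((if false then 0 else 9) == (5 * 3)) then ((\w.8) (true || false)) else (let p = (let q = false in (\r.q)) in 9))))
step 3: [beta@0.0.1.1] ((((\z.5) (-8 * 3)) * ((0 * 0) + ((let v = 2 in 9) * (if false then 6 else 3)))) * (1 - (if ((if false then 0 else 9) == (5 * 3)) then ((\w.8) (true || false)) else (let p = (let q = false in (\r.q)) in 9))))
step 4: [delta@0.0.1] ((((\z.5) -24) * ((0 * 0) + ((let v = 2 in 9) * (if false then 6 else 3)))) * (1 - (if ((if false then 0 else 9) == (5 * 3)) then ((\w.8) (true || false)) else (let p = (let q = false in (\r.q)) in 9))))
step 5: [beta@0.0] ((5 * ((0 * 0) + ((let v = 2 in 9) * (if false then 6 else 3)))) * (1 - (if ((if false then 0 else 9) == (5 * 3)) then ((\w.8) (true || false)) else (let p = (let q = false in (\r.q)) in 9))))
step 6: [delta@0.1.0] ((5 * (0 + ((let v = 2 in 9) * (if false then 6 else 3)))) * (1 - (if ((if false then 0 else 9) == (5 * 3)) then ((\w.8) (true || false)) else (let p = (let q = false in (\r.q)) in 9))))
step 7: [let@0.1.1.0] ((5 * (0 + (9 * (if false then 6 else 3)))) * (1 - (if ((if false then 0 else 9) == (5 * 3)) then ((\w.8) (true || false)) else (let p = (let q = false in (\r.q)) in 9))))
step 8: [if@0.1.1.1] ((5 * (0 + (9 * 3))) * (1 - (if ((if false then 0 else 9) == (5 * 3)) then ((\w.8) (true || false)) else (let p = (let q = false in (\r.q)) in 9))))
step 9: [delta@0.1.1] ((5 * (0 + 27)) * (1 - (if ((if false then 0 else 9) == (5 * 3)) then ((\w.8) (true || false)) else (let p = (let q = false in (\r.q)) in 9))))
step 10: [delta@0.1] ((5 * 27) * (1 - (if ((if false then 0 else 9) == (5 * 3)) then ((\w.8) (true || false)) else (let p = (let q = false in (\r.q)) in 9))))
step 11: [delta@0] (135 * (1 - (if ((if false then 0 else 9) == (5 * 3)) then ((\w.8) (true || false)) else (let p = (let q = false in (\r.q)) in 9))))
step 12: [if@1.1.0.0] (135 * (1 - (if (9 == (5 * 3)) then ((\w.8) (true || false)) else (let p = (let q = false in (\r.q)) in 9))))
step 13: [delta@1.1.0.1] (135 * (1 - (if (9 == 15) then ((\w.8) (true || false)) else (let p = (let q = false in (\r.q)) in 9))))
step 14: [delta@1.1.0] (135 * (1 - (if false then ((\w.8) (true || false)) else (let p = (let q = false in (\r.q)) in 9))))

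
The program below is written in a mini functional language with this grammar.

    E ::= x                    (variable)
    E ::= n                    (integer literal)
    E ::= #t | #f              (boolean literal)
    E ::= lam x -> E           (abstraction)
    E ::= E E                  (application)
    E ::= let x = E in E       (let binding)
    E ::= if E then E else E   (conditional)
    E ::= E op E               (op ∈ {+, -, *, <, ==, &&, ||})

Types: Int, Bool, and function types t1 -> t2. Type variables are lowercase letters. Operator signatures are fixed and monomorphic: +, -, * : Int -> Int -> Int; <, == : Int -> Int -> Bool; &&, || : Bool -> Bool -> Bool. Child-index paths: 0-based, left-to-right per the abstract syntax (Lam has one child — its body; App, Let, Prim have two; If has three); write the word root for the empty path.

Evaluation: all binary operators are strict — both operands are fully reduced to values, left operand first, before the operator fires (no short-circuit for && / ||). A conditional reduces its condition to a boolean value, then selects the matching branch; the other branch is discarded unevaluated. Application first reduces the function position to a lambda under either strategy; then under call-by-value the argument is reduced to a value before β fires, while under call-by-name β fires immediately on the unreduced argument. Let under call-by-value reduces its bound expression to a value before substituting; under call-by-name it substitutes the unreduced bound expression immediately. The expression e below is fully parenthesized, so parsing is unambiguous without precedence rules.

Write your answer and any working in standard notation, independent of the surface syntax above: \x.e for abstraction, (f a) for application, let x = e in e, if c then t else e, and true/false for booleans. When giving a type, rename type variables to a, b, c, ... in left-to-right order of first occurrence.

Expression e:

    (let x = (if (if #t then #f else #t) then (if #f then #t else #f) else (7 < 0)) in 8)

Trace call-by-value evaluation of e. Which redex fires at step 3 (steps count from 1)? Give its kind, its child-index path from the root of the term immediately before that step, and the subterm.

Trace:
step 0: (let x = (if (if true then false else true) then (if false then true else false) else (7 < 0)) in 8)
step 1: [if@0.0] (let x = (if false then (if false then true else false) else (7 < 0)) in 8)
step 2: [if@0] (let x = (7 < 0) in 8)
step 3: [delta@0] (let x = false in 8)

Answer: delta at 0 : (7 < 0)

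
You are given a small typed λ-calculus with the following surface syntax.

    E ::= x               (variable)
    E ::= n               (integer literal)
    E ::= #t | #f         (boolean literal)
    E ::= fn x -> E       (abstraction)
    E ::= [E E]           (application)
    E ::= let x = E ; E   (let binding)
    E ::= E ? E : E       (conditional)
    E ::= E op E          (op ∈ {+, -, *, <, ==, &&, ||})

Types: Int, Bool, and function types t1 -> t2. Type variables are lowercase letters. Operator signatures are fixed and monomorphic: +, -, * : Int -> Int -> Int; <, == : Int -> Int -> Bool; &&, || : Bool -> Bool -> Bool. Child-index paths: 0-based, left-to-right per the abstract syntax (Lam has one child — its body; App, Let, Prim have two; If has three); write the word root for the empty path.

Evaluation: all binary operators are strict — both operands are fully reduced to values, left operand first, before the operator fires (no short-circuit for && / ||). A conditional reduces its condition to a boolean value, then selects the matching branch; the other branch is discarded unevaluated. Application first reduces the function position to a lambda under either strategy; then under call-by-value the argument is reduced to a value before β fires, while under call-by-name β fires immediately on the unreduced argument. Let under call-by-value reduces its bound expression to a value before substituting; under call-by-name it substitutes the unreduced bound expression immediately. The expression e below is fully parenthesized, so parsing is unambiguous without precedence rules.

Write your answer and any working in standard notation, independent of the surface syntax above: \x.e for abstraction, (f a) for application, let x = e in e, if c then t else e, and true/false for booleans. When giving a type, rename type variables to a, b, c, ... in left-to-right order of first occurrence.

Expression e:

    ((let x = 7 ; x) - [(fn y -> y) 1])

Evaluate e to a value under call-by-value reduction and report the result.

Answer: 6

Working:
step 0: ((let x = 7 in x) - ((\y.y) 1))
step 1: [let@0] (7 - ((\y.y) 1))
step 2: [beta@1] (7 - 1)
step 3: [delta@root] 6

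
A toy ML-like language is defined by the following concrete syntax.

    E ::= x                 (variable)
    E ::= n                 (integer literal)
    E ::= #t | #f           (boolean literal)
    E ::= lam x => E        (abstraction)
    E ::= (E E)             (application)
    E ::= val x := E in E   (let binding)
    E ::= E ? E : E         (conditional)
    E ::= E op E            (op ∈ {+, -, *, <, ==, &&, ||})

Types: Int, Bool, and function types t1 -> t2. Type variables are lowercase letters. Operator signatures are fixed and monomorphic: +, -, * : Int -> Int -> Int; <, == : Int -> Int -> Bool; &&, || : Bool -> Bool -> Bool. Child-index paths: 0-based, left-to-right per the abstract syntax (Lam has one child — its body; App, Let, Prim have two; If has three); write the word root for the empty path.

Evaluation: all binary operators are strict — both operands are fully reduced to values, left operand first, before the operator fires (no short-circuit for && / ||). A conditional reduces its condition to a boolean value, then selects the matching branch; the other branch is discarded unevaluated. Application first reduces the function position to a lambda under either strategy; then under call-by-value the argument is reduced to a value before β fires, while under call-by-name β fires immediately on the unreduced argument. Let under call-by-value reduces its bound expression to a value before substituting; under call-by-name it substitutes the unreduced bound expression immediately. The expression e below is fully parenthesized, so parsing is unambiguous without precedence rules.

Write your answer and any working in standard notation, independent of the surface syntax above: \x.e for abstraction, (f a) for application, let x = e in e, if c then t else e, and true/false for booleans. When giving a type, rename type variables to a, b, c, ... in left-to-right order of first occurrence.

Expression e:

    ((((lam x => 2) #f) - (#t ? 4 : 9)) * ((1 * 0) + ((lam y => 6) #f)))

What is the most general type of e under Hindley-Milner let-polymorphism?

Working:
\x._ : a -> Int
  unify a -> Int ~ Bool -> b
  unify a ~ Bool
  unify Int ~ b
_ _ : Int
  unify Int ~ Int
  unify Bool ~ Bool
  unify Int ~ Int
  unify Int ~ Int
  unify Int ~ Int
  unify Int ~ Int
  unify Int ~ Int
  unify Int ~ Int
\y._ : c -> Int
  unify c -> Int ~ Bool -> d
  unify c ~ Bool
  unify Int ~ d
_ _ : Int
  unify Int ~ Int
  unify Int ~ Int

Answer: Int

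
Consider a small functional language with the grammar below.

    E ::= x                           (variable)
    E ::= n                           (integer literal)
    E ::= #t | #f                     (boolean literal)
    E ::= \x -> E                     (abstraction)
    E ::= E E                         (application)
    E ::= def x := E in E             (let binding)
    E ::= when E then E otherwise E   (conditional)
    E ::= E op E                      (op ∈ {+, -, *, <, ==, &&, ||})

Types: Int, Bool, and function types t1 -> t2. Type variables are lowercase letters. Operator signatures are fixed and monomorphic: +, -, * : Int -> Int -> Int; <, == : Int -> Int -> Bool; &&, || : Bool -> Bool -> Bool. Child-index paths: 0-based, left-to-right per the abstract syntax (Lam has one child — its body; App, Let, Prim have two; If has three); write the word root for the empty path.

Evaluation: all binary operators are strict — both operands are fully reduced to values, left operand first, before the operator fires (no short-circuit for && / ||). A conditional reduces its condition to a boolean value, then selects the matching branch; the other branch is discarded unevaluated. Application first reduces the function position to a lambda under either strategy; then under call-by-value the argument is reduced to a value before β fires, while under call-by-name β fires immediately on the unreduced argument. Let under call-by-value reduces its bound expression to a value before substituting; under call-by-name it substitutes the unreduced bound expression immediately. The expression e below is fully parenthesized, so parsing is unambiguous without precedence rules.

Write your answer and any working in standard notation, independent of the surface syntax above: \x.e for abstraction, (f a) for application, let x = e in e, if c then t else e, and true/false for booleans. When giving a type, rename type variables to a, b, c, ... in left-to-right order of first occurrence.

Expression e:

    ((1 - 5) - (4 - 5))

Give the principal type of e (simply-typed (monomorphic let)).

Answer: Int

Trace:
  unify Int ~ Int
  unify Int ~ Int
  unify Int ~ Int
  unify Int ~ Int
  unify Int ~ Int
  unify Int ~ Int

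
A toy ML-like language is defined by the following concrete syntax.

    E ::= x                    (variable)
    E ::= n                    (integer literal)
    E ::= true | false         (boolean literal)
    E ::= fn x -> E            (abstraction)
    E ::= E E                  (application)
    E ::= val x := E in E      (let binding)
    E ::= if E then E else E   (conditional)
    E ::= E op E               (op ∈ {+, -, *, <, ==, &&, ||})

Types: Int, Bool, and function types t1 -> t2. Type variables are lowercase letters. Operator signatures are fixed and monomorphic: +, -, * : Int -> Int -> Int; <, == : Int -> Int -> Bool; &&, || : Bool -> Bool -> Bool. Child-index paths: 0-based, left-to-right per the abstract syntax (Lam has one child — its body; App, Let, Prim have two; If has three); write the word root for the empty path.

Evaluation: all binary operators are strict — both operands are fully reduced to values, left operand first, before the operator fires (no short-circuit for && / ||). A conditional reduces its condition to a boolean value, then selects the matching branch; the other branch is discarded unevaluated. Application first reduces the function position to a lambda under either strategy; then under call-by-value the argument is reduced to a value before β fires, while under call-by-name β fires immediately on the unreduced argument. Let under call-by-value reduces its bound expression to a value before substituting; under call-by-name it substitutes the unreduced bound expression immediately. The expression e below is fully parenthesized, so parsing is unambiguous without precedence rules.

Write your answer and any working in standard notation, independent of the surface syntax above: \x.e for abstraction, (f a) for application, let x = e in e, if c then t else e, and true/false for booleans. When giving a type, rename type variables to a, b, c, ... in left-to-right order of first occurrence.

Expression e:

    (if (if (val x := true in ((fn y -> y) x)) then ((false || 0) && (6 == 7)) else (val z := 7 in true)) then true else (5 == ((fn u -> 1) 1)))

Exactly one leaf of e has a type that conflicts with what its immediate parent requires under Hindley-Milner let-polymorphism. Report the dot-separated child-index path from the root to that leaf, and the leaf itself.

Working:
let x : Bool
y : a
\y._ : a -> a
x : Bool
  unify a -> a ~ Bool -> b
  unify a ~ Bool
  unify Bool ~ b
_ _ : Bool
  unify Bool ~ Bool
  unify Bool ~ Bool
  unify Int ~ Bool
  FAIL: mismatch Int ~ Bool

Answer: 0.1.0.1 : 0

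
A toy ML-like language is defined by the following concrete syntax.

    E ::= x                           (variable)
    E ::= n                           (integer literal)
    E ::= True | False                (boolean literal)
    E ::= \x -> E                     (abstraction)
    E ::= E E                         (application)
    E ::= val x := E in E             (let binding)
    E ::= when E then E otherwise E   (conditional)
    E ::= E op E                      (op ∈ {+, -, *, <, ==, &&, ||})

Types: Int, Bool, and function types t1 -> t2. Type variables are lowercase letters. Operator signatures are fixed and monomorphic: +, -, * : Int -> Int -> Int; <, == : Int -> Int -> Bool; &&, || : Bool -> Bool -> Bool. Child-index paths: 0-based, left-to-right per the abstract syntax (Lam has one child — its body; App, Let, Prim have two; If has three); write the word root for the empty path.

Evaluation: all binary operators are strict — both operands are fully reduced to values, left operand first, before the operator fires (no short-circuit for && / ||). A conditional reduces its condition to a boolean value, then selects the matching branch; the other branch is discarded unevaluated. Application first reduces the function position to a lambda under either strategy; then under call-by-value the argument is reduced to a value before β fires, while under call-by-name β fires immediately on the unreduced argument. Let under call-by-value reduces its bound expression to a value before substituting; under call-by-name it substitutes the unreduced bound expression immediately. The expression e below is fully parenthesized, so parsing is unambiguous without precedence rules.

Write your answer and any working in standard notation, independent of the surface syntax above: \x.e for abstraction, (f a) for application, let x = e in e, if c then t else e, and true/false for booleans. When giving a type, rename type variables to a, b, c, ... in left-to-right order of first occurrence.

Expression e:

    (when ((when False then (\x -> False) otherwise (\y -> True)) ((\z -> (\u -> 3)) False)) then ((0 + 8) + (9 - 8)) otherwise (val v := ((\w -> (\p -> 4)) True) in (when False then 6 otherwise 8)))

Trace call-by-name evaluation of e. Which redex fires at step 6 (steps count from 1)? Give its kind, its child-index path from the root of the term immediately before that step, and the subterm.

Derivation:
step 0: (if ((if false then (\x.false) else (\y.true)) ((\z.(\u.3)) false)) then ((0 + 8) + (9 - 8)) else (let v = ((\w.(\p.4)) true) in (if false then 6 else 8)))
step 1: [if@0.0] (if ((\y.true) ((\z.(\u.3)) false)) then ((0 + 8) + (9 - 8)) else (let v = ((\w.(\p.4)) true) in (if false then 6 else 8)))
step 2: [beta@0] (if true then ((0 + 8) + (9 - 8)) else (let v = ((\w.(\p.4)) true) in (if false then 6 else 8)))
step 3: [if@root] ((0 + 8) + (9 - 8))
step 4: [delta@0] (8 + (9 - 8))
step 5: [delta@1] (8 + 1)
step 6: [delta@root] 9

Answer: delta at root : (8 + 1)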